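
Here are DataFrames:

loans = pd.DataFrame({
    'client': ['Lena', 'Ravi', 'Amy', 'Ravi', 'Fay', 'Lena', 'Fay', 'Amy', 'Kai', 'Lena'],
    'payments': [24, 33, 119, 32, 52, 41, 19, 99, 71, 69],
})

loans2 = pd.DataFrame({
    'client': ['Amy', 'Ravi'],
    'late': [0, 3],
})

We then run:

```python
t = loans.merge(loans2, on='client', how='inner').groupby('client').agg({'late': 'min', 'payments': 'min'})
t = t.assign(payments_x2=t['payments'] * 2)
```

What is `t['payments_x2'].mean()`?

131.0

merge on 'client' (how='inner') → 4 rows:
  client  payments  late
0   Ravi        33     3
1    Amy       119     0
2   Ravi        32     3
3    Amy        99     0
group by client: min(late), min(payments):
        late  payments
client                
Amy        0        99
Ravi       3        32
add column payments_x2 = t['payments'] * 2:
        late  payments  payments_x2
client                             
Amy        0        99          198
Ravi       3        32           64
So mean() = 131.0.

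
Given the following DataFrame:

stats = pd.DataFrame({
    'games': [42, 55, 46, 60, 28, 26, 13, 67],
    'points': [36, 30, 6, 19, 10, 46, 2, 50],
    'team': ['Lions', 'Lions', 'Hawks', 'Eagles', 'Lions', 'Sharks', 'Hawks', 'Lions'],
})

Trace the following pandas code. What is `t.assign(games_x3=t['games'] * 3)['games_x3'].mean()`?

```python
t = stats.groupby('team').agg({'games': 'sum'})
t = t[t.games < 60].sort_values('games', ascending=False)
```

group by team, sum of games:
        games
team         
Eagles     60
Hawks      59
Lions     192
Sharks     26
filter rows where games < 60:
        games
team         
Hawks      59
Sharks     26
sort by games descending:
        games
team         
Hawks      59
Sharks     26
add column games_x3 = t['games'] * 3:
        games  games_x3
team                   
Hawks      59       177
Sharks     26        78
Hence 127.5.

127.5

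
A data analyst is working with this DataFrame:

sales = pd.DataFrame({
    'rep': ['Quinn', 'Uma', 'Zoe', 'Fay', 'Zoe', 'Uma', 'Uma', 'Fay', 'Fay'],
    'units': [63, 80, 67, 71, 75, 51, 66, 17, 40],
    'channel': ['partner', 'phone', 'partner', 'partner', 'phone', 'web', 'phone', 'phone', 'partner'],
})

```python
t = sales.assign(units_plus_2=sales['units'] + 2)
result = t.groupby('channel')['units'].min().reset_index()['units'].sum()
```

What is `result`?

108

add column units_plus_2 = sales['units'] + 2:
     rep  units  channel  units_plus_2
0  Quinn     63  partner            65
1    Uma     80    phone            82
2    Zoe     67  partner            69
3    Fay     71  partner            73
4    Zoe     75    phone            77
5    Uma     51      web            53
6    Uma     66    phone            68
7    Fay     17    phone            19
8    Fay     40  partner            42
group by channel, min of units:
channel
partner    40
phone      17
web        51
Name: units, dtype: int64
reset_index():
   channel  units
0  partner     40
1    phone     17
2      web     51
The sum of column 'units' is 108.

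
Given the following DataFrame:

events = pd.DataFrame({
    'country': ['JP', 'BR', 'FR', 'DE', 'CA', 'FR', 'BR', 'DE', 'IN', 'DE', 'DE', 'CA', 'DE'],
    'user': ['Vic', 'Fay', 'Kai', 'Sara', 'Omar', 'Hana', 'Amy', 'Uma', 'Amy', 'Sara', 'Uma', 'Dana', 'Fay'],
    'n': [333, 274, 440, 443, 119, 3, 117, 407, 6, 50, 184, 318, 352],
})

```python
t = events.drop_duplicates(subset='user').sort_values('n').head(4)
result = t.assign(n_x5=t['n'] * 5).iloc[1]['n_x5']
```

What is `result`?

drop duplicate user (keep=first):
   country  user    n
0       JP   Vic  333
1       BR   Fay  274
2       FR   Kai  440
3       DE  Sara  443
4       CA  Omar  119
5       FR  Hana    3
6       BR   Amy  117
7       DE   Uma  407
11      CA  Dana  318
sort by n:
   country  user    n
5       FR  Hana    3
6       BR   Amy  117
4       CA  Omar  119
1       BR   Fay  274
11      CA  Dana  318
0       JP   Vic  333
7       DE   Uma  407
2       FR   Kai  440
3       DE  Sara  443
take first 4 rows:
  country  user    n
5      FR  Hana    3
6      BR   Amy  117
4      CA  Omar  119
1      BR   Fay  274
add column n_x5 = t['n'] * 5:
  country  user    n  n_x5
5      FR  Hana    3    15
6      BR   Amy  117   585
4      CA  Omar  119   595
1      BR   Fay  274  1370
The value at position 1, column 'n_x5' is 585.

585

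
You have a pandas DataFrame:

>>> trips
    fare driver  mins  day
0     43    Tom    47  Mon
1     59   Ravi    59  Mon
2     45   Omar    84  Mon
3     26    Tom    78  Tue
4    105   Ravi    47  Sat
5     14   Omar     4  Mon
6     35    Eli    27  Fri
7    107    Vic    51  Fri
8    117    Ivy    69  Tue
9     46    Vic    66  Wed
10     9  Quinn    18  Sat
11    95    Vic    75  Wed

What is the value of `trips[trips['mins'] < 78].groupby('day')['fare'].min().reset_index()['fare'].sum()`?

filter rows where mins < 78:
    fare driver  mins  day
0     43    Tom    47  Mon
1     59   Ravi    59  Mon
4    105   Ravi    47  Sat
5     14   Omar     4  Mon
6     35    Eli    27  Fri
7    107    Vic    51  Fri
8    117    Ivy    69  Tue
9     46    Vic    66  Wed
10     9  Quinn    18  Sat
11    95    Vic    75  Wed
group by day, min of fare:
day
Fri     35
Mon     14
Sat      9
Tue    117
Wed     46
Name: fare, dtype: int64
reset_index():
   day  fare
0  Fri    35
1  Mon    14
2  Sat     9
3  Tue   117
4  Wed    46
Then the sum of column 'fare': 221

221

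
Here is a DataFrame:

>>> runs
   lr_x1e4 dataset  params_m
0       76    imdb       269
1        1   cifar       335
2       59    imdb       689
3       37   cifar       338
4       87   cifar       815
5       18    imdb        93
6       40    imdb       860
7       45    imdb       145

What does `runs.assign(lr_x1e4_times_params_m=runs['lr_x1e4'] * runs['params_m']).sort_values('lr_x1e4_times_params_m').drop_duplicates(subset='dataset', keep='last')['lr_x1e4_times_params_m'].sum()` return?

add column lr_x1e4_times_params_m = runs['lr_x1e4'] * runs['params_m']:
   lr_x1e4 dataset  params_m  lr_x1e4_times_params_m
0       76    imdb       269                   20444
1        1   cifar       335                     335
2       59    imdb       689                   40651
3       37   cifar       338                   12506
4       87   cifar       815                   70905
5       18    imdb        93                    1674
6       40    imdb       860                   34400
7       45    imdb       145                    6525
sort by lr_x1e4_times_params_m:
   lr_x1e4 dataset  params_m  lr_x1e4_times_params_m
1        1   cifar       335                     335
5       18    imdb        93                    1674
7       45    imdb       145                    6525
3       37   cifar       338                   12506
0       76    imdb       269                   20444
6       40    imdb       860                   34400
2       59    imdb       689                   40651
4       87   cifar       815                   70905
drop duplicate dataset (keep=last):
   lr_x1e4 dataset  params_m  lr_x1e4_times_params_m
2       59    imdb       689                   40651
4       87   cifar       815                   70905
Then the sum of column 'lr_x1e4_times_params_m': 111556

111556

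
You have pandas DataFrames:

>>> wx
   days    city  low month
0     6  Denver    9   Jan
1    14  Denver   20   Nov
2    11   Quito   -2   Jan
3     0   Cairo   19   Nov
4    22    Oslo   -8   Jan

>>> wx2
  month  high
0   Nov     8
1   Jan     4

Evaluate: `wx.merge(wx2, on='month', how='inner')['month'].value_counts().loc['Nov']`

merge on 'month' (how='inner') → 5 rows:
   days    city  low month  high
0     6  Denver    9   Jan     4
1    14  Denver   20   Nov     8
2    11   Quito   -2   Jan     4
3     0   Cairo   19   Nov     8
4    22    Oslo   -8   Jan     4
value_counts of month:
month
Jan    3
Nov    2
Name: count, dtype: int64

2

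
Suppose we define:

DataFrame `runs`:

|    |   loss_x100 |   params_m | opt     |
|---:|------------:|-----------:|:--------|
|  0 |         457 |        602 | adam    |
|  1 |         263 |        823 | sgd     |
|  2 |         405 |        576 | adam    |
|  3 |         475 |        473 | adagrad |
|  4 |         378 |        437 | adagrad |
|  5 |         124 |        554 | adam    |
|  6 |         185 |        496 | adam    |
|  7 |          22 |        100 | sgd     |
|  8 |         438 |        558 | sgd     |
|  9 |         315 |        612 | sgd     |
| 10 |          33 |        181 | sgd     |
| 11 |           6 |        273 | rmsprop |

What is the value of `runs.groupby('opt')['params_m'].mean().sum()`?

1739.8

group by opt, mean of params_m:
opt
adagrad    455.0
adam       557.0
rmsprop    273.0
sgd        454.8
Name: params_m, dtype: float64
So sum() = 1739.8.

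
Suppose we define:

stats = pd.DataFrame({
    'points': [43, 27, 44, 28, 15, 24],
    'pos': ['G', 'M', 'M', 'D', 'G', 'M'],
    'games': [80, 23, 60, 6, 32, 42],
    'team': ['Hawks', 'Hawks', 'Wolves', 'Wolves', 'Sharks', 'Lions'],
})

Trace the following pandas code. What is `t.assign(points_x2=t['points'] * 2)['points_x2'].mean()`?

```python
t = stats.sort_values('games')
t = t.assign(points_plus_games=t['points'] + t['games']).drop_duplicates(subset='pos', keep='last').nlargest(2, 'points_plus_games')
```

87.0

sort by games:
   points pos  games    team
3      28   D      6  Wolves
1      27   M     23   Hawks
4      15   G     32  Sharks
5      24   M     42   Lions
2      44   M     60  Wolves
0      43   G     80   Hawks
add column points_plus_games = t['points'] + t['games']:
   points pos  games    team  points_plus_games
3      28   D      6  Wolves                 34
1      27   M     23   Hawks                 50
4      15   G     32  Sharks                 47
5      24   M     42   Lions                 66
2      44   M     60  Wolves                104
0      43   G     80   Hawks                123
drop duplicate pos (keep=last):
   points pos  games    team  points_plus_games
3      28   D      6  Wolves                 34
2      44   M     60  Wolves                104
0      43   G     80   Hawks                123
take 2 rows with largest points_plus_games:
   points pos  games    team  points_plus_games
0      43   G     80   Hawks                123
2      44   M     60  Wolves                104
add column points_x2 = t['points'] * 2:
   points pos  games    team  points_plus_games  points_x2
0      43   G     80   Hawks                123         86
2      44   M     60  Wolves                104         88
Taking the mean of column 'points_x2' gives 87.0.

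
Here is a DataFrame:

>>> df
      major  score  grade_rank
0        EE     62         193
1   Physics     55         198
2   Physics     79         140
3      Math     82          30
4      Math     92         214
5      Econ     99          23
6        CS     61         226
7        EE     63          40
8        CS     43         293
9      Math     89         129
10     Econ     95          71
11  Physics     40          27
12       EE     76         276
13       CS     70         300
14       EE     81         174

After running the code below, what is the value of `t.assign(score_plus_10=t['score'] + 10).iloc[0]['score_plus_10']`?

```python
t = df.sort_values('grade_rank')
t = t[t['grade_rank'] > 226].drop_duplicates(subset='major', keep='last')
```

sort by grade_rank:
      major  score  grade_rank
5      Econ     99          23
11  Physics     40          27
3      Math     82          30
7        EE     63          40
10     Econ     95          71
9      Math     89         129
2   Physics     79         140
14       EE     81         174
0        EE     62         193
1   Physics     55         198
4      Math     92         214
6        CS     61         226
12       EE     76         276
8        CS     43         293
13       CS     70         300
filter rows where grade_rank > 226:
   major  score  grade_rank
12    EE     76         276
8     CS     43         293
13    CS     70         300
drop duplicate major (keep=last):
   major  score  grade_rank
12    EE     76         276
13    CS     70         300
add column score_plus_10 = t['score'] + 10:
   major  score  grade_rank  score_plus_10
12    EE     76         276             86
13    CS     70         300             80
Taking the value at position 0, column 'score_plus_10' gives 86.

86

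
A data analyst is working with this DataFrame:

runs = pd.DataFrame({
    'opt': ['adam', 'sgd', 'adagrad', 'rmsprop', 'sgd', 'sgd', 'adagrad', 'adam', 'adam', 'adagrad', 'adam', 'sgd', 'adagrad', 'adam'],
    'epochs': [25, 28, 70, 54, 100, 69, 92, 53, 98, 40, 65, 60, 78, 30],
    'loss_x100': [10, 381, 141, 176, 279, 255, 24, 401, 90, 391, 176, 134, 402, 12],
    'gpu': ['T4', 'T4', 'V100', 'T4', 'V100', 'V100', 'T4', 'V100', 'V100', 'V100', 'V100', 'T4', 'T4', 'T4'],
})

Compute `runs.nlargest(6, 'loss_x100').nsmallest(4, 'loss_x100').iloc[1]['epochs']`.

100

take 6 rows with largest loss_x100:
        opt  epochs  loss_x100   gpu
12  adagrad      78        402    T4
7      adam      53        401  V100
9   adagrad      40        391  V100
1       sgd      28        381    T4
4       sgd     100        279  V100
5       sgd      69        255  V100
take 4 rows with smallest loss_x100:
       opt  epochs  loss_x100   gpu
5      sgd      69        255  V100
4      sgd     100        279  V100
1      sgd      28        381    T4
9  adagrad      40        391  V100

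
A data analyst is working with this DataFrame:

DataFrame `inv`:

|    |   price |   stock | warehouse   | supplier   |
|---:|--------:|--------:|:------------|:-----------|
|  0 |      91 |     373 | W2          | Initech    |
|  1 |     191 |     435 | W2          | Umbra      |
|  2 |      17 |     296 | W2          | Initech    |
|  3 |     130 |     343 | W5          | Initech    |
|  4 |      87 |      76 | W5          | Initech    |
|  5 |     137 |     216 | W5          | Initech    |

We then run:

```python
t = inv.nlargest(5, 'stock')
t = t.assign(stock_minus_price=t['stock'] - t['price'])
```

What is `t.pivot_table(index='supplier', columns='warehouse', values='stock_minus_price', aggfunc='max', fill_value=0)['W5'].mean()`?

take 5 rows with largest stock:
   price  stock warehouse supplier
1    191    435        W2    Umbra
0     91    373        W2  Initech
3    130    343        W5  Initech
2     17    296        W2  Initech
5    137    216        W5  Initech
add column stock_minus_price = t['stock'] - t['price']:
   price  stock warehouse supplier  stock_minus_price
1    191    435        W2    Umbra                244
0     91    373        W2  Initech                282
3    130    343        W5  Initech                213
2     17    296        W2  Initech                279
5    137    216        W5  Initech                 79
pivot: rows=supplier, cols=warehouse, max(stock_minus_price):
warehouse   W2   W5
supplier           
Initech    282  213
Umbra      244    0
Reading off the mean of column 'W5', we get 106.5.

106.5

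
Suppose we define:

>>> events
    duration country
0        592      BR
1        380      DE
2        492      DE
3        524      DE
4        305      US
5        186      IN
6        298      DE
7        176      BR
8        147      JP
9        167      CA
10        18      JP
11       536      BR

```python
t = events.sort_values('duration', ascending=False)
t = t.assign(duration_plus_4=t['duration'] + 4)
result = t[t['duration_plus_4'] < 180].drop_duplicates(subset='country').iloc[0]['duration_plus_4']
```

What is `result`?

171

sort by duration descending:
    duration country
0        592      BR
11       536      BR
3        524      DE
2        492      DE
1        380      DE
4        305      US
6        298      DE
5        186      IN
7        176      BR
9        167      CA
8        147      JP
10        18      JP
add column duration_plus_4 = t['duration'] + 4:
    duration country  duration_plus_4
0        592      BR              596
11       536      BR              540
3        524      DE              528
2        492      DE              496
1        380      DE              384
4        305      US              309
6        298      DE              302
5        186      IN              190
7        176      BR              180
9        167      CA              171
8        147      JP              151
10        18      JP               22
filter rows where duration_plus_4 < 180:
    duration country  duration_plus_4
9        167      CA              171
8        147      JP              151
10        18      JP               22
drop duplicate country (keep=first):
   duration country  duration_plus_4
9       167      CA              171
8       147      JP              151
value at position 0, column 'duration_plus_4' → 171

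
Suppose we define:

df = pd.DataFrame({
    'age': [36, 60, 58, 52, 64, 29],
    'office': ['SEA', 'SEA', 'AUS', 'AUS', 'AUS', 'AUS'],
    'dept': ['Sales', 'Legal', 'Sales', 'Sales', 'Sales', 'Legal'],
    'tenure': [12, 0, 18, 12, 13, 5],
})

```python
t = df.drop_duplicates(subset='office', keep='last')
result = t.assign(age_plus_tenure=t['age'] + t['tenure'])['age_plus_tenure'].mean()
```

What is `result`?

drop duplicate office (keep=last):
   age office   dept  tenure
1   60    SEA  Legal       0
5   29    AUS  Legal       5
add column age_plus_tenure = t['age'] + t['tenure']:
   age office   dept  tenure  age_plus_tenure
1   60    SEA  Legal       0               60
5   29    AUS  Legal       5               34
So mean() = 47.0.

47.0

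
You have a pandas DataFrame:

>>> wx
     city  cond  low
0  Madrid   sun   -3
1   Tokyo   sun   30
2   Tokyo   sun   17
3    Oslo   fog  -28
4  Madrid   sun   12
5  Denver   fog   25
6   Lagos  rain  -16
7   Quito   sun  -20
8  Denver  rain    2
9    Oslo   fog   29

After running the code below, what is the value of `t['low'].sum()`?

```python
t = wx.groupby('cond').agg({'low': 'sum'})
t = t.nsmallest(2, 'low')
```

group by cond, sum of low:
      low
cond     
fog    26
rain  -14
sun    36
take 2 rows with smallest low:
      low
cond     
rain  -14
fog    26

12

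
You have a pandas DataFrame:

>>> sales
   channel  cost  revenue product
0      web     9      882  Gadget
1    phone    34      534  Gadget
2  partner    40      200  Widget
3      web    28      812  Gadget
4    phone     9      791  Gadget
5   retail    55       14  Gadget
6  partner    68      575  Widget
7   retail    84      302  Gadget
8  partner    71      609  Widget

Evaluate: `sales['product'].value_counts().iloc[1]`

value_counts of product:
product
Gadget    6
Widget    3
Name: count, dtype: int64

3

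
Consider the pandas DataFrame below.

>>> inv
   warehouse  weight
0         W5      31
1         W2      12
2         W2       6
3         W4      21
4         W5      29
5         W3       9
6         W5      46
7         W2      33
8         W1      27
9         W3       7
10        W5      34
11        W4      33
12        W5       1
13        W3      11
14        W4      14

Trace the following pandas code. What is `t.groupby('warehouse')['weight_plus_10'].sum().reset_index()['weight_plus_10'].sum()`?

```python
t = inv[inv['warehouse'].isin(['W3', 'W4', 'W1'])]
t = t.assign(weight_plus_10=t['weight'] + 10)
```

filter rows where warehouse in ['W3', 'W4', 'W1']:
   warehouse  weight
3         W4      21
5         W3       9
8         W1      27
9         W3       7
11        W4      33
13        W3      11
14        W4      14
add column weight_plus_10 = t['weight'] + 10:
   warehouse  weight  weight_plus_10
3         W4      21              31
5         W3       9              19
8         W1      27              37
9         W3       7              17
11        W4      33              43
13        W3      11              21
14        W4      14              24
group by warehouse, sum of weight_plus_10:
warehouse
W1    37
W3    57
W4    98
Name: weight_plus_10, dtype: int64
reset_index():
  warehouse  weight_plus_10
0        W1              37
1        W3              57
2        W4              98
Hence 192.

192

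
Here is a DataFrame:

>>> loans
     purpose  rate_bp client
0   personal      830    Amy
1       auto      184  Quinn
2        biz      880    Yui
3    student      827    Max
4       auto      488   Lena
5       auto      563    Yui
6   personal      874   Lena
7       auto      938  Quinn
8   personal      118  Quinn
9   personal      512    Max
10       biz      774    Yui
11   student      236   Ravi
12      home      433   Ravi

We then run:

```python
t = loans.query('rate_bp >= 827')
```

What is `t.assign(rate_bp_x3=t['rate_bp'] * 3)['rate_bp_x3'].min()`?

filter rows where rate_bp >= 827:
    purpose  rate_bp client
0  personal      830    Amy
2       biz      880    Yui
3   student      827    Max
6  personal      874   Lena
7      auto      938  Quinn
add column rate_bp_x3 = t['rate_bp'] * 3:
    purpose  rate_bp client  rate_bp_x3
0  personal      830    Amy        2490
2       biz      880    Yui        2640
3   student      827    Max        2481
6  personal      874   Lena        2622
7      auto      938  Quinn        2814

2481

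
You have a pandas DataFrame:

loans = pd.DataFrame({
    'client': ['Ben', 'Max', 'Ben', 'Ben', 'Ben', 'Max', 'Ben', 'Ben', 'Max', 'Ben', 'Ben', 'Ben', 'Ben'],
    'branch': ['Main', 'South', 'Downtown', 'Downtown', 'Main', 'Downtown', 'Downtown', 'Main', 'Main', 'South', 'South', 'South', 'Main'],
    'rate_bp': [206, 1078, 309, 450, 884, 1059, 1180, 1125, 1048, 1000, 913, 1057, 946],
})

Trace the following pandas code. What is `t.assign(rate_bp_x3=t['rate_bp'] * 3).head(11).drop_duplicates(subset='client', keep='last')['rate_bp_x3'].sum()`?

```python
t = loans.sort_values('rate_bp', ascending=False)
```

4494

sort by rate_bp descending:
   client    branch  rate_bp
6     Ben  Downtown     1180
7     Ben      Main     1125
1     Max     South     1078
5     Max  Downtown     1059
11    Ben     South     1057
8     Max      Main     1048
9     Ben     South     1000
12    Ben      Main      946
10    Ben     South      913
4     Ben      Main      884
3     Ben  Downtown      450
2     Ben  Downtown      309
0     Ben      Main      206
add column rate_bp_x3 = t['rate_bp'] * 3:
   client    branch  rate_bp  rate_bp_x3
6     Ben  Downtown     1180        3540
7     Ben      Main     1125        3375
1     Max     South     1078        3234
5     Max  Downtown     1059        3177
11    Ben     South     1057        3171
8     Max      Main     1048        3144
9     Ben     South     1000        3000
12    Ben      Main      946        2838
10    Ben     South      913        2739
4     Ben      Main      884        2652
3     Ben  Downtown      450        1350
2     Ben  Downtown      309         927
0     Ben      Main      206         618
take first 11 rows:
   client    branch  rate_bp  rate_bp_x3
6     Ben  Downtown     1180        3540
7     Ben      Main     1125        3375
1     Max     South     1078        3234
5     Max  Downtown     1059        3177
11    Ben     South     1057        3171
8     Max      Main     1048        3144
9     Ben     South     1000        3000
12    Ben      Main      946        2838
10    Ben     South      913        2739
4     Ben      Main      884        2652
3     Ben  Downtown      450        1350
drop duplicate client (keep=last):
  client    branch  rate_bp  rate_bp_x3
8    Max      Main     1048        3144
3    Ben  Downtown      450        1350
Taking the sum of column 'rate_bp_x3' gives 4494.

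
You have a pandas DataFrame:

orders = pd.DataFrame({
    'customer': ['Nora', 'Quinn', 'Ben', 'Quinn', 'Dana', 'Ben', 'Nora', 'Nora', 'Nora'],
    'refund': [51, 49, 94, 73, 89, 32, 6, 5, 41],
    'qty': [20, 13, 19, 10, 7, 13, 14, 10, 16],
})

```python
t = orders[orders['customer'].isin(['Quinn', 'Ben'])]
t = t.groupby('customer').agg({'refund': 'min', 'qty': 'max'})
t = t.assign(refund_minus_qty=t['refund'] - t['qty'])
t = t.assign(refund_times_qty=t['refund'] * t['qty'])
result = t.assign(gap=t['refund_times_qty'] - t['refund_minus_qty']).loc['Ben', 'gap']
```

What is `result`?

595

filter rows where customer in ['Quinn', 'Ben']:
  customer  refund  qty
1    Quinn      49   13
2      Ben      94   19
3    Quinn      73   10
5      Ben      32   13
group by customer: min(refund), max(qty):
          refund  qty
customer             
Ben           32   19
Quinn         49   13
add column refund_minus_qty = t['refund'] - t['qty']:
          refund  qty  refund_minus_qty
customer                               
Ben           32   19                13
Quinn         49   13                36
add column refund_times_qty = t['refund'] * t['qty']:
          refund  qty  refund_minus_qty  refund_times_qty
customer                                                 
Ben           32   19                13               608
Quinn         49   13                36               637
add column gap = t['refund_times_qty'] - t['refund_minus_qty']:
          refund  qty  refund_minus_qty  refund_times_qty  gap
customer                                                      
Ben           32   19                13               608  595
Quinn         49   13                36               637  601
value at row 'Ben', column 'gap' → 595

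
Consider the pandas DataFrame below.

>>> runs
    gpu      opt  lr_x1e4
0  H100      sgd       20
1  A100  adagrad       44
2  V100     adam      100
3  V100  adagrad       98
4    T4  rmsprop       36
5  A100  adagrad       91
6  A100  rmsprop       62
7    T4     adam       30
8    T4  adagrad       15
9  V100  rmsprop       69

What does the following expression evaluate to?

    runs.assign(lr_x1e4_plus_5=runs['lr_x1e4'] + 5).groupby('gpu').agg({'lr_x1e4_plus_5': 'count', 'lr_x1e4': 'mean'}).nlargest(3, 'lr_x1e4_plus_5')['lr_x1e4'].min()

27.0

add column lr_x1e4_plus_5 = runs['lr_x1e4'] + 5:
    gpu      opt  lr_x1e4  lr_x1e4_plus_5
0  H100      sgd       20              25
1  A100  adagrad       44              49
2  V100     adam      100             105
3  V100  adagrad       98             103
4    T4  rmsprop       36              41
5  A100  adagrad       91              96
6  A100  rmsprop       62              67
7    T4     adam       30              35
8    T4  adagrad       15              20
9  V100  rmsprop       69              74
group by gpu: count(lr_x1e4_plus_5), mean(lr_x1e4):
      lr_x1e4_plus_5    lr_x1e4
gpu                            
A100               3  65.666667
H100               1  20.000000
T4                 3  27.000000
V100               3  89.000000
take 3 rows with largest lr_x1e4_plus_5:
      lr_x1e4_plus_5    lr_x1e4
gpu                            
A100               3  65.666667
T4                 3  27.000000
V100               3  89.000000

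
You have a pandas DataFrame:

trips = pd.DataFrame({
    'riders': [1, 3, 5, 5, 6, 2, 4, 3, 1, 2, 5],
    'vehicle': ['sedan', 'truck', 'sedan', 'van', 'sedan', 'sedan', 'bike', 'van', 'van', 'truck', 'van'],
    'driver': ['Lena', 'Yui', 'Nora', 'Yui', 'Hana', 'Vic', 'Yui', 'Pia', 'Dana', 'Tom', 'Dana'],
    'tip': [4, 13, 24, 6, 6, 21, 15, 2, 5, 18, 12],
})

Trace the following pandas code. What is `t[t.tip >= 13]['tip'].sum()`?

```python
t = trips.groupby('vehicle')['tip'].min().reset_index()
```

28

group by vehicle, min of tip:
vehicle
bike     15
sedan     4
truck    13
van       2
Name: tip, dtype: int64
reset_index():
  vehicle  tip
0    bike   15
1   sedan    4
2   truck   13
3     van    2
filter rows where tip >= 13:
  vehicle  tip
0    bike   15
2   truck   13
sum of column 'tip' → 28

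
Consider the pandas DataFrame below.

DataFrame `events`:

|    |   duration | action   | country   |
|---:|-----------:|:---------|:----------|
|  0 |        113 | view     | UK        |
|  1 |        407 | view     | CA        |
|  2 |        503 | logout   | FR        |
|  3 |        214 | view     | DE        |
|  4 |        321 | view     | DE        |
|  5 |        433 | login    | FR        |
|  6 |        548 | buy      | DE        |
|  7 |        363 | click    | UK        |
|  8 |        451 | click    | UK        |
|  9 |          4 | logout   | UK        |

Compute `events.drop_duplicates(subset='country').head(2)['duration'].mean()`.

drop duplicate country (keep=first):
   duration  action country
0       113    view      UK
1       407    view      CA
2       503  logout      FR
3       214    view      DE
take first 2 rows:
   duration action country
0       113   view      UK
1       407   view      CA
The mean of column 'duration' is 260.0.

260.0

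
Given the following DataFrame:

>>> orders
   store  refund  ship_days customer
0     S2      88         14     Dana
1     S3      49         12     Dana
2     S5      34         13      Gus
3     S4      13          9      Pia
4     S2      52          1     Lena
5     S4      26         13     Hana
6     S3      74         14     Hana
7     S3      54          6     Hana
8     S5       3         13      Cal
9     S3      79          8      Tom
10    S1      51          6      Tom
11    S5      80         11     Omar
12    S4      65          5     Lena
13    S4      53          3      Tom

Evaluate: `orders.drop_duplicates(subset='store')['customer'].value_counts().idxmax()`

drop duplicate store (keep=first):
   store  refund  ship_days customer
0     S2      88         14     Dana
1     S3      49         12     Dana
2     S5      34         13      Gus
3     S4      13          9      Pia
10    S1      51          6      Tom
value_counts of customer:
customer
Dana    2
Gus     1
Pia     1
Tom     1
Name: count, dtype: int64
Then the label with the largest value: Dana

Dana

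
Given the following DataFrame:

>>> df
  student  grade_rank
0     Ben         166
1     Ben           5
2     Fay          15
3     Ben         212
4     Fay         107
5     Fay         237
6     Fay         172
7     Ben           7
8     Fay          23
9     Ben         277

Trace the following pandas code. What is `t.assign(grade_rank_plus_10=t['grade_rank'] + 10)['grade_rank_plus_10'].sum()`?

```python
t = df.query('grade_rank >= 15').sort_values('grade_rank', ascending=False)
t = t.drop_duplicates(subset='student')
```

534

filter rows where grade_rank >= 15:
  student  grade_rank
0     Ben         166
2     Fay          15
3     Ben         212
4     Fay         107
5     Fay         237
6     Fay         172
8     Fay          23
9     Ben         277
sort by grade_rank descending:
  student  grade_rank
9     Ben         277
5     Fay         237
3     Ben         212
6     Fay         172
0     Ben         166
4     Fay         107
8     Fay          23
2     Fay          15
drop duplicate student (keep=first):
  student  grade_rank
9     Ben         277
5     Fay         237
add column grade_rank_plus_10 = t['grade_rank'] + 10:
  student  grade_rank  grade_rank_plus_10
9     Ben         277                 287
5     Fay         237                 247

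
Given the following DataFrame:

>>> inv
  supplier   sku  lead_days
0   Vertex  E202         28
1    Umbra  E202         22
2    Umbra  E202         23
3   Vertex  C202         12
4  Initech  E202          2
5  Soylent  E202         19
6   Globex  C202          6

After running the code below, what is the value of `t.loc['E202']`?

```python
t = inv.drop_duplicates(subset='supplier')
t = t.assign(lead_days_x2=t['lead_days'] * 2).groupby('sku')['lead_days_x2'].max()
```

56

drop duplicate supplier (keep=first):
  supplier   sku  lead_days
0   Vertex  E202         28
1    Umbra  E202         22
4  Initech  E202          2
5  Soylent  E202         19
6   Globex  C202          6
add column lead_days_x2 = t['lead_days'] * 2:
  supplier   sku  lead_days  lead_days_x2
0   Vertex  E202         28            56
1    Umbra  E202         22            44
4  Initech  E202          2             4
5  Soylent  E202         19            38
6   Globex  C202          6            12
group by sku, max of lead_days_x2:
sku
C202    12
E202    56
Name: lead_days_x2, dtype: int64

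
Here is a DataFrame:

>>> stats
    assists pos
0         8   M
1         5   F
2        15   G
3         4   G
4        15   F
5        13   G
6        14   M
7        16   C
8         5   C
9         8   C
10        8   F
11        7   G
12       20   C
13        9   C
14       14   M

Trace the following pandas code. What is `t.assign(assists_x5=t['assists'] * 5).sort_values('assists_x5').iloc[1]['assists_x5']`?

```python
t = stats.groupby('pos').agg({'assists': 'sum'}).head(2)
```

group by pos, sum of assists:
     assists
pos         
C         58
F         28
G         39
M         36
take first 2 rows:
     assists
pos         
C         58
F         28
add column assists_x5 = t['assists'] * 5:
     assists  assists_x5
pos                     
C         58         290
F         28         140
sort by assists_x5:
     assists  assists_x5
pos                     
F         28         140
C         58         290
value at position 1, column 'assists_x5' → 290

290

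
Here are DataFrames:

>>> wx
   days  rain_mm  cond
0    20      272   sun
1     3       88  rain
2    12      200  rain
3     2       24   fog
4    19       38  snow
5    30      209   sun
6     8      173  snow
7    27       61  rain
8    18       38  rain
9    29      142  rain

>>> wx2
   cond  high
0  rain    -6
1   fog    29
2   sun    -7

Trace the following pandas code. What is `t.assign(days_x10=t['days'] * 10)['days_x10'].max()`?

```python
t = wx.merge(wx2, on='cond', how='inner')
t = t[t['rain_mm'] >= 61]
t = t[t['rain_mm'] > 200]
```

merge on 'cond' (how='inner') → 8 rows:
   days  rain_mm  cond  high
0    20      272   sun    -7
1     3       88  rain    -6
2    12      200  rain    -6
3     2       24   fog    29
4    30      209   sun    -7
5    27       61  rain    -6
6    18       38  rain    -6
7    29      142  rain    -6
filter rows where rain_mm >= 61:
   days  rain_mm  cond  high
0    20      272   sun    -7
1     3       88  rain    -6
2    12      200  rain    -6
4    30      209   sun    -7
5    27       61  rain    -6
7    29      142  rain    -6
filter rows where rain_mm > 200:
   days  rain_mm cond  high
0    20      272  sun    -7
4    30      209  sun    -7
add column days_x10 = t['days'] * 10:
   days  rain_mm cond  high  days_x10
0    20      272  sun    -7       200
4    30      209  sun    -7       300
Hence 300.

300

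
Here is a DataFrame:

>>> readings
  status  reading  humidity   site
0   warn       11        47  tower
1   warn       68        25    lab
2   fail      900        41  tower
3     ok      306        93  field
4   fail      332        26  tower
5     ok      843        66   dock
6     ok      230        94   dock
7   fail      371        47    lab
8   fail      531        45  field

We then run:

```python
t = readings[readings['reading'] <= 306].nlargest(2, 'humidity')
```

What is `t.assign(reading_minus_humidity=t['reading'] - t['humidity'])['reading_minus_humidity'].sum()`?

filter rows where reading <= 306:
  status  reading  humidity   site
0   warn       11        47  tower
1   warn       68        25    lab
3     ok      306        93  field
6     ok      230        94   dock
take 2 rows with largest humidity:
  status  reading  humidity   site
6     ok      230        94   dock
3     ok      306        93  field
add column reading_minus_humidity = t['reading'] - t['humidity']:
  status  reading  humidity   site  reading_minus_humidity
6     ok      230        94   dock                     136
3     ok      306        93  field                     213
Reading off the sum of column 'reading_minus_humidity', we get 349.

349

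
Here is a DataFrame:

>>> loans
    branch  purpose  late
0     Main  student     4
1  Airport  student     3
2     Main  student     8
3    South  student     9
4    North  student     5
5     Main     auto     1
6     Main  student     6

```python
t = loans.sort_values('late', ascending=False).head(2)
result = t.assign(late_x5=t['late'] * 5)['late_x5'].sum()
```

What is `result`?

sort by late descending:
    branch  purpose  late
3    South  student     9
2     Main  student     8
6     Main  student     6
4    North  student     5
0     Main  student     4
1  Airport  student     3
5     Main     auto     1
take first 2 rows:
  branch  purpose  late
3  South  student     9
2   Main  student     8
add column late_x5 = t['late'] * 5:
  branch  purpose  late  late_x5
3  South  student     9       45
2   Main  student     8       40

85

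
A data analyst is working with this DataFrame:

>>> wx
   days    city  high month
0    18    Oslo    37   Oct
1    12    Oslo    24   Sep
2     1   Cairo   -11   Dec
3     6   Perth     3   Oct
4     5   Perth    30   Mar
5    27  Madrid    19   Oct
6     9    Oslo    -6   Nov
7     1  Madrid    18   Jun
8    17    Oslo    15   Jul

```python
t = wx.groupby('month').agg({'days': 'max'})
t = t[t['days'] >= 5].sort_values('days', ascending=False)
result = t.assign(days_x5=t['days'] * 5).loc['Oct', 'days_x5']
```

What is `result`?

135

group by month, max of days:
       days
month      
Dec       1
Jul      17
Jun       1
Mar       5
Nov       9
Oct      27
Sep      12
filter rows where days >= 5:
       days
month      
Jul      17
Mar       5
Nov       9
Oct      27
Sep      12
sort by days descending:
       days
month      
Oct      27
Jul      17
Sep      12
Nov       9
Mar       5
add column days_x5 = t['days'] * 5:
       days  days_x5
month               
Oct      27      135
Jul      17       85
Sep      12       60
Nov       9       45
Mar       5       25
value at row 'Oct', column 'days_x5' → 135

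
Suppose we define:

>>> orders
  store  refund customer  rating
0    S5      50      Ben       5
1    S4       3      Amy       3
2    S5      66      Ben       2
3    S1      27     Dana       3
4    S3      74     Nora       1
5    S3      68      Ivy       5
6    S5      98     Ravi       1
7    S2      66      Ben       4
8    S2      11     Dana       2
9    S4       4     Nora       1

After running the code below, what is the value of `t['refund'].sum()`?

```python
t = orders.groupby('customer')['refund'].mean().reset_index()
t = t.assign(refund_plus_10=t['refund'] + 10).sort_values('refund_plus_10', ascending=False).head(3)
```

226.666666667

group by customer, mean of refund:
customer
Amy      3.000000
Ben     60.666667
Dana    19.000000
Ivy     68.000000
Nora    39.000000
Ravi    98.000000
Name: refund, dtype: float64
reset_index():
  customer     refund
0      Amy   3.000000
1      Ben  60.666667
2     Dana  19.000000
3      Ivy  68.000000
4     Nora  39.000000
5     Ravi  98.000000
add column refund_plus_10 = t['refund'] + 10:
  customer     refund  refund_plus_10
0      Amy   3.000000       13.000000
1      Ben  60.666667       70.666667
2     Dana  19.000000       29.000000
3      Ivy  68.000000       78.000000
4     Nora  39.000000       49.000000
5     Ravi  98.000000      108.000000
sort by refund_plus_10 descending:
  customer     refund  refund_plus_10
5     Ravi  98.000000      108.000000
3      Ivy  68.000000       78.000000
1      Ben  60.666667       70.666667
4     Nora  39.000000       49.000000
2     Dana  19.000000       29.000000
0      Amy   3.000000       13.000000
take first 3 rows:
  customer     refund  refund_plus_10
5     Ravi  98.000000      108.000000
3      Ivy  68.000000       78.000000
1      Ben  60.666667       70.666667
Taking the sum of column 'refund' gives 226.666666667.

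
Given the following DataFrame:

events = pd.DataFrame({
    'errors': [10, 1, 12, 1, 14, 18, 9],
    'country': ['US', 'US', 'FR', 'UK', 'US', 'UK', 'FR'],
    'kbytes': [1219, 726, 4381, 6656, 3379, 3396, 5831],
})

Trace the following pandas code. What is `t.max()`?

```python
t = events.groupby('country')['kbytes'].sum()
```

group by country, sum of kbytes:
country
FR    10212
UK    10052
US     5324
Name: kbytes, dtype: int64
Hence 10212.

10212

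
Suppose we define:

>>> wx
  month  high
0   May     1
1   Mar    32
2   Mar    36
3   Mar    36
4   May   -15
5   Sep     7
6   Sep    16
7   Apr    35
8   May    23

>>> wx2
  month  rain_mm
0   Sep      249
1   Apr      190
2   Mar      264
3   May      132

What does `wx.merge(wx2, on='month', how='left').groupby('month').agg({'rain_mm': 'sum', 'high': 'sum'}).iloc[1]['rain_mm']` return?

merge on 'month' (how='left') → 9 rows:
  month  high  rain_mm
0   May     1      132
1   Mar    32      264
2   Mar    36      264
3   Mar    36      264
4   May   -15      132
5   Sep     7      249
6   Sep    16      249
7   Apr    35      190
8   May    23      132
group by month: sum(rain_mm), sum(high):
       rain_mm  high
month               
Apr        190    35
Mar        792   104
May        396     9
Sep        498    23
Hence 792.

792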